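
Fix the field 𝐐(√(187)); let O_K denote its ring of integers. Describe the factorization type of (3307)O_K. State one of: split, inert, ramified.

Since 187 ≢ 1 mod 4, the ring of integers is ℤ[√187] with discriminant 4·187 = 748.
Since gcd(3307, 748) = 1 the prime 3307 does not ramify.
Compute (187/3307) via Euler: 187^((3307-1)/2) mod 3307 = 1, so (187/3307) = 1.
d is a quadratic residue mod p, hence 3307 splits in O_K.

split — (3307) = 𝔭₁𝔭₂ with 𝔭₁ ≠ 𝔭₂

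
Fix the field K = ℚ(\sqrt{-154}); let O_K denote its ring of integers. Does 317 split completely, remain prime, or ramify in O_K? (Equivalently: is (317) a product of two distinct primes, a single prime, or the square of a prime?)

remains prime (inert)

-154 mod 4 = 2, hence disc K = 4·(-154) = -616 and O_K = ℤ[√-154].
Since gcd(317, -616) = 1 the prime 317 does not ramify.
Legendre symbol by Euler's criterion: (-154/317) ≡ (-154)^158 ≡ 316 (mod 317), i.e. (-154/317) = -1.
d is a non-residue mod p, hence 317 remains inert in O_K.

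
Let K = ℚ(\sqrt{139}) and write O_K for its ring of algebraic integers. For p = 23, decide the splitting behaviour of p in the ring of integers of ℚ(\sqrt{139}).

split — (23) = 𝔭₁𝔭₂ with 𝔭₁ ≠ 𝔭₂

139 mod 4 = 3, hence disc K = 4·139 = 556 and O_K = ℤ[√139].
disc(K) = 556 is not divisible by 23; 23 is unramified.
Euler's criterion: 139^11 mod 23 = 1. Thus (139|23) = 1.
Legendre symbol 1 ⇒ 23 is split.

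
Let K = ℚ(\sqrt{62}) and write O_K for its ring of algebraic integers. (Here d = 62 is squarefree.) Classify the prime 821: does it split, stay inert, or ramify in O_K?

splits completely

62 mod 4 = 2, hence disc K = 4·62 = 248 and O_K = ℤ[√62].
disc(K) = 248 is not divisible by 821; 821 is unramified.
(62/821) = 62^410 mod 821 = 1, giving Legendre symbol 1.
Legendre symbol 1 ⇒ 821 is split.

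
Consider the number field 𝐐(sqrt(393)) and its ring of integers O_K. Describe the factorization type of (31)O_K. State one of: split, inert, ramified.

remains prime (inert)

Since 393 ≡ 1 mod 4, the ring of integers is ℤ[(1+√393)/2] with discriminant 393.
31 ∤ 393, so 31 is unramified.
Legendre symbol by Euler's criterion: (393/31) ≡ 393^15 ≡ 30 (mod 31), i.e. (393/31) = -1.
(393/31) = -1, so 31 is inert.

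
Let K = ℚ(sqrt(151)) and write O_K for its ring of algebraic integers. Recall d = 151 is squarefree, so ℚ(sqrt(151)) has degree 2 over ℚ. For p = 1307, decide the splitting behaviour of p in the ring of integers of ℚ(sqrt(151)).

Since 151 ≢ 1 mod 4, the ring of integers is ℤ[√151] with discriminant 4·151 = 604.
Since gcd(1307, 604) = 1 the prime 1307 does not ramify.
Legendre symbol by Euler's criterion: (151/1307) ≡ 151^653 ≡ 1306 (mod 1307), i.e. (151/1307) = -1.
d is a non-residue mod p, hence 1307 remains inert in O_K.

inert — (1307) stays prime in O_K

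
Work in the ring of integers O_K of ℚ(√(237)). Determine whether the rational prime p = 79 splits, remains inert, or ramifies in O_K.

237 mod 4 = 1, hence disc K = 237 and O_K = ℤ[(1+√237)/2].
Ramification test: 79 | 237. The prime 79 ramifies in K.

p ramifies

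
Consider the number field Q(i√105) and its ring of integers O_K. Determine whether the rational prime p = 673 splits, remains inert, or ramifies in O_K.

p is inert

-105 mod 4 = 3, hence disc K = 4·(-105) = -420 and O_K = ℤ[√-105].
673 ∤ -420, so 673 is unramified.
Compute (-105/673) via Euler: 568^((673-1)/2) mod 673 = 672, so (-105/673) = -1.
Legendre symbol -1 ⇒ 673 is inert.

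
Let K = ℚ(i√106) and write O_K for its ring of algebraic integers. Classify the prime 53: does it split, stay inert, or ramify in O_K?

-106 mod 4 = 2, hence disc K = 4·(-106) = -424 and O_K = ℤ[√-106].
disc(K) = -424 = 53·(-8), so p = 53 is ramified.

ramified — (53) = 𝔭²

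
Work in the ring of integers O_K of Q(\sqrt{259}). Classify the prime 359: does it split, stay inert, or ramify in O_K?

259 mod 4 = 3, hence disc K = 4·259 = 1036 and O_K = ℤ[√259].
359 ∤ 1036, so 359 is unramified.
Legendre symbol by Euler's criterion: (259/359) ≡ 259^179 ≡ 358 (mod 359), i.e. (259/359) = -1.
(259/359) = -1, so 359 is inert.

359 remains inert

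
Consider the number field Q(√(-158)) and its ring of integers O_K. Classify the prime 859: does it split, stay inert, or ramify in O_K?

Since -158 ≢ 1 mod 4, the ring of integers is ℤ[√-158] with discriminant 4·(-158) = -632.
Since gcd(859, -632) = 1 the prime 859 does not ramify.
(-158/859) = 701^429 mod 859 = 1, giving Legendre symbol 1.
(-158/859) = 1, so 859 splits.

split — (859) = 𝔭₁𝔭₂ with 𝔭₁ ≠ 𝔭₂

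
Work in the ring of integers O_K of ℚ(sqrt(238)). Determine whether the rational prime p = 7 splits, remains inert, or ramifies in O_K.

ramified

238 mod 4 = 2, hence disc K = 4·238 = 952 and O_K = ℤ[√238].
Ramification test: 7 | 952. The prime 7 ramifies in K.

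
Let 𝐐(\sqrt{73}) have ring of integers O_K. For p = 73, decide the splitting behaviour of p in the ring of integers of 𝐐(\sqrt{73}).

ramified

d = 73 ≡ 1 (mod 4), so O_K = ℤ[(1+√73)/2] and disc(K) = d = 73.
73 divides disc(K) = 73, so 73 ramifies.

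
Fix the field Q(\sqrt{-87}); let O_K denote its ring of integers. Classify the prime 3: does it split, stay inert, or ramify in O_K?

Since -87 ≡ 1 mod 4, the ring of integers is ℤ[(1+√-87)/2] with discriminant -87.
disc(K) = -87 = 3·(-29), so p = 3 is ramified.

p ramifies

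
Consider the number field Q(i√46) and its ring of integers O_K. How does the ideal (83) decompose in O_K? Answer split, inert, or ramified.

-46 mod 4 = 2, hence disc K = 4·(-46) = -184 and O_K = ℤ[√-46].
disc(K) = -184 is not divisible by 83; 83 is unramified.
Compute (-46/83) via Euler: 37^((83-1)/2) mod 83 = 1, so (-46/83) = 1.
d is a quadratic residue mod p, hence 83 splits in O_K.

83 splits in O_K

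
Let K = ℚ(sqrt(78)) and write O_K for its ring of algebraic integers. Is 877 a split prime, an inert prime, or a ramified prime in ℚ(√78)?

p splits

78 mod 4 = 2, hence disc K = 4·78 = 312 and O_K = ℤ[√78].
disc(K) = 312 is not divisible by 877; 877 is unramified.
Euler's criterion: 78^438 mod 877 = 1. Thus (78|877) = 1.
(78/877) = 1, so 877 splits.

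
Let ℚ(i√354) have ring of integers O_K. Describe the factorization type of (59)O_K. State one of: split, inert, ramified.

-354 mod 4 = 2, hence disc K = 4·(-354) = -1416 and O_K = ℤ[√-354].
59 divides disc(K) = -1416, so 59 ramifies.

59 is ramified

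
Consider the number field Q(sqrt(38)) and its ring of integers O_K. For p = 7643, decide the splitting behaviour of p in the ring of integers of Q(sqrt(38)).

Since 38 ≢ 1 mod 4, the ring of integers is ℤ[√38] with discriminant 4·38 = 152.
Since gcd(7643, 152) = 1 the prime 7643 does not ramify.
Euler's criterion: 38^3821 mod 7643 = 1. Thus (38|7643) = 1.
Legendre symbol 1 ⇒ 7643 is split.

split — (7643) = 𝔭₁𝔭₂ with 𝔭₁ ≠ 𝔭₂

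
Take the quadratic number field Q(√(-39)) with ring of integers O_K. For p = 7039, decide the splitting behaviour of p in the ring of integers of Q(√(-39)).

7039 remains inert

Since -39 ≡ 1 mod 4, the ring of integers is ℤ[(1+√-39)/2] with discriminant -39.
disc(K) = -39 is not divisible by 7039; 7039 is unramified.
(-39/7039) = 7000^3519 mod 7039 = 7038, giving Legendre symbol -1.
d is a non-residue mod p, hence 7039 remains inert in O_K.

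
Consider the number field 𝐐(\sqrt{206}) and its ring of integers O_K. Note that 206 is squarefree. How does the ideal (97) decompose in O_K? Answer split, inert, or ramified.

d = 206 ≡ 2 (mod 4), so O_K = ℤ[√206] and disc(K) = 4d = 824.
97 ∤ 824, so 97 is unramified.
Legendre symbol by Euler's criterion: (206/97) ≡ 206^48 ≡ 1 (mod 97), i.e. (206/97) = 1.
d is a quadratic residue mod p, hence 97 splits in O_K.

p splits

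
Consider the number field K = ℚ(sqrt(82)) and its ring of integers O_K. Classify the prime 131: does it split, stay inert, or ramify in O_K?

d = 82 ≡ 2 (mod 4), so O_K = ℤ[√82] and disc(K) = 4d = 328.
disc(K) = 328 is not divisible by 131; 131 is unramified.
Compute (82/131) via Euler: 82^((131-1)/2) mod 131 = 130, so (82/131) = -1.
Legendre symbol -1 ⇒ 131 is inert.

inert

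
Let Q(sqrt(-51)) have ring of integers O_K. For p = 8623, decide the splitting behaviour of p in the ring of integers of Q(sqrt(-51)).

-51 mod 4 = 1, hence disc K = -51 and O_K = ℤ[(1+√-51)/2].
8623 ∤ -51, so 8623 is unramified.
Compute (-51/8623) via Euler: 8572^((8623-1)/2) mod 8623 = 1, so (-51/8623) = 1.
d is a quadratic residue mod p, hence 8623 splits in O_K.

p splits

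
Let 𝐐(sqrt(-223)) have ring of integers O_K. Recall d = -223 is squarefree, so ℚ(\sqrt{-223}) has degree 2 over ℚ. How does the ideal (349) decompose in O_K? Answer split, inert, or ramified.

-223 mod 4 = 1, hence disc K = -223 and O_K = ℤ[(1+√-223)/2].
Since gcd(349, -223) = 1 the prime 349 does not ramify.
Euler's criterion: (-223)^174 mod 349 = 1. Thus (-223|349) = 1.
d is a quadratic residue mod p, hence 349 splits in O_K.

splits completely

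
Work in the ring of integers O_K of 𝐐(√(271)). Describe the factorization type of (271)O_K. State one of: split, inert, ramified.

ramifies in O_K

Since 271 ≢ 1 mod 4, the ring of integers is ℤ[√271] with discriminant 4·271 = 1084.
Ramification test: 271 | 1084. The prime 271 ramifies in K.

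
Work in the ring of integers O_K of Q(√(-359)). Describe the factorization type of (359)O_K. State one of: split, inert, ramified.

Since -359 ≡ 1 mod 4, the ring of integers is ℤ[(1+√-359)/2] with discriminant -359.
Ramification test: 359 | -359. The prime 359 ramifies in K.

359 is ramified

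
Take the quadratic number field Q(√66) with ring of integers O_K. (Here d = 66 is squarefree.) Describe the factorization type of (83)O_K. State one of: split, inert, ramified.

inert — (83) stays prime in O_K

d = 66 ≡ 2 (mod 4), so O_K = ℤ[√66] and disc(K) = 4d = 264.
83 ∤ 264, so 83 is unramified.
Compute (66/83) via Euler: 66^((83-1)/2) mod 83 = 82, so (66/83) = -1.
d is a non-residue mod p, hence 83 remains inert in O_K.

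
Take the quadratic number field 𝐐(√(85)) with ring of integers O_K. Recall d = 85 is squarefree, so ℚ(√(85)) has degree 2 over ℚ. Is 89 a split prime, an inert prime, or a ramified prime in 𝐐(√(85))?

splits completely

85 mod 4 = 1, hence disc K = 85 and O_K = ℤ[(1+√85)/2].
89 ∤ 85, so 89 is unramified.
Legendre symbol by Euler's criterion: (85/89) ≡ 85^44 ≡ 1 (mod 89), i.e. (85/89) = 1.
Legendre symbol 1 ⇒ 89 is split.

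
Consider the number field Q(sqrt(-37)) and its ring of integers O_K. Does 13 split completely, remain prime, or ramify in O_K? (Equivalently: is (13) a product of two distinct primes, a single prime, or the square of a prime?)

inert — (13) stays prime in O_K

-37 mod 4 = 3, hence disc K = 4·(-37) = -148 and O_K = ℤ[√-37].
disc(K) = -148 is not divisible by 13; 13 is unramified.
Legendre symbol by Euler's criterion: (-37/13) ≡ (-37)^6 ≡ 12 (mod 13), i.e. (-37/13) = -1.
(-37/13) = -1, so 13 is inert.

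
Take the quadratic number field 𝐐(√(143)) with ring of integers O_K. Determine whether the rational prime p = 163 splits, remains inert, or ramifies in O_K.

split — (163) = 𝔭₁𝔭₂ with 𝔭₁ ≠ 𝔭₂

d = 143 ≡ 3 (mod 4), so O_K = ℤ[√143] and disc(K) = 4d = 572.
disc(K) = 572 is not divisible by 163; 163 is unramified.
Euler's criterion: 143^81 mod 163 = 1. Thus (143|163) = 1.
(143/163) = 1, so 163 splits.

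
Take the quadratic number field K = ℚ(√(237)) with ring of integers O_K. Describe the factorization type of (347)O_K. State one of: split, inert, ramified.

inert

237 mod 4 = 1, hence disc K = 237 and O_K = ℤ[(1+√237)/2].
disc(K) = 237 is not divisible by 347; 347 is unramified.
Legendre symbol by Euler's criterion: (237/347) ≡ 237^173 ≡ 346 (mod 347), i.e. (237/347) = -1.
Legendre symbol -1 ⇒ 347 is inert.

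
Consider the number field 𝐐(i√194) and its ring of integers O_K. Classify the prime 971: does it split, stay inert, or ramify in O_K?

-194 mod 4 = 2, hence disc K = 4·(-194) = -776 and O_K = ℤ[√-194].
971 ∤ -776, so 971 is unramified.
Euler's criterion: (-194)^485 mod 971 = 1. Thus (-194|971) = 1.
(-194/971) = 1, so 971 splits.

p splits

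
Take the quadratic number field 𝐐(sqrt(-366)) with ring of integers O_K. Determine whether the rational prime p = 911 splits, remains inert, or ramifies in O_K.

remains prime (inert)

d = -366 ≡ 2 (mod 4), so O_K = ℤ[√-366] and disc(K) = 4d = -1464.
disc(K) = -1464 is not divisible by 911; 911 is unramified.
(-366/911) = 545^455 mod 911 = 910, giving Legendre symbol -1.
(-366/911) = -1, so 911 is inert.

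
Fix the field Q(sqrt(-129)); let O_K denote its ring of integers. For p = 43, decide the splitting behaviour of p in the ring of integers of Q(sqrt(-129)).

-129 mod 4 = 3, hence disc K = 4·(-129) = -516 and O_K = ℤ[√-129].
Ramification test: 43 | -516. The prime 43 ramifies in K.

43 is ramified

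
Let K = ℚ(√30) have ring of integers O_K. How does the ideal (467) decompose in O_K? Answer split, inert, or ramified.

30 mod 4 = 2, hence disc K = 4·30 = 120 and O_K = ℤ[√30].
467 ∤ 120, so 467 is unramified.
Compute (30/467) via Euler: 30^((467-1)/2) mod 467 = 1, so (30/467) = 1.
(30/467) = 1, so 467 splits.

split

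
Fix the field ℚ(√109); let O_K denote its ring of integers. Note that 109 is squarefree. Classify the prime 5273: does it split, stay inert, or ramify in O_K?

remains prime (inert)

Since 109 ≡ 1 mod 4, the ring of integers is ℤ[(1+√109)/2] with discriminant 109.
5273 ∤ 109, so 5273 is unramified.
Compute (109/5273) via Euler: 109^((5273-1)/2) mod 5273 = 5272, so (109/5273) = -1.
Legendre symbol -1 ⇒ 5273 is inert.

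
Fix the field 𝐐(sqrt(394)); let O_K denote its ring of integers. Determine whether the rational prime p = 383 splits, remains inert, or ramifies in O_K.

remains prime (inert)

Since 394 ≢ 1 mod 4, the ring of integers is ℤ[√394] with discriminant 4·394 = 1576.
disc(K) = 1576 is not divisible by 383; 383 is unramified.
Legendre symbol by Euler's criterion: (394/383) ≡ 394^191 ≡ 382 (mod 383), i.e. (394/383) = -1.
d is a non-residue mod p, hence 383 remains inert in O_K.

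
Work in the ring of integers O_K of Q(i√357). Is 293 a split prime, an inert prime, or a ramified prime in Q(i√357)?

-357 mod 4 = 3, hence disc K = 4·(-357) = -1428 and O_K = ℤ[√-357].
293 ∤ -1428, so 293 is unramified.
Compute (-357/293) via Euler: 229^((293-1)/2) mod 293 = 1, so (-357/293) = 1.
(-357/293) = 1, so 293 splits.

split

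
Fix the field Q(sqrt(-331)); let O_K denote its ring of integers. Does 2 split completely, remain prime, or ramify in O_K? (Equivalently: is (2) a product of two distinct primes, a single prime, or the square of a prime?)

-331 mod 4 = 1, hence disc K = -331 and O_K = ℤ[(1+√-331)/2].
disc(K) = -331 is not divisible by 2; 2 is unramified.
d ≡ 5 (mod 8); the supplementary law gives 2 inert.

inert — (2) stays prime in O_K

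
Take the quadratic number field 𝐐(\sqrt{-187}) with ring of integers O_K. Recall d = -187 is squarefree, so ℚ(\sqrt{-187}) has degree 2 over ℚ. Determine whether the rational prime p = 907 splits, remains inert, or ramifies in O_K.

d = -187 ≡ 1 (mod 4), so O_K = ℤ[(1+√-187)/2] and disc(K) = d = -187.
Since gcd(907, -187) = 1 the prime 907 does not ramify.
Compute (-187/907) via Euler: 720^((907-1)/2) mod 907 = 906, so (-187/907) = -1.
(-187/907) = -1, so 907 is inert.

p is inert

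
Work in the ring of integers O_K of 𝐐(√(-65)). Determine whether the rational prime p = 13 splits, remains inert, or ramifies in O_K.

ramifies in O_K

d = -65 ≡ 3 (mod 4), so O_K = ℤ[√-65] and disc(K) = 4d = -260.
Ramification test: 13 | -260. The prime 13 ramifies in K.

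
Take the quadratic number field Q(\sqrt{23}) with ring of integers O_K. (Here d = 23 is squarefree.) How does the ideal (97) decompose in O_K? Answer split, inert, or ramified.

inert

23 mod 4 = 3, hence disc K = 4·23 = 92 and O_K = ℤ[√23].
disc(K) = 92 is not divisible by 97; 97 is unramified.
(23/97) = 23^48 mod 97 = 96, giving Legendre symbol -1.
(23/97) = -1, so 97 is inert.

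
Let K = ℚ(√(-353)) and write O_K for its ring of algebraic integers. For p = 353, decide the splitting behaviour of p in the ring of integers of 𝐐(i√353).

-353 mod 4 = 3, hence disc K = 4·(-353) = -1412 and O_K = ℤ[√-353].
Ramification test: 353 | -1412. The prime 353 ramifies in K.

p ramifies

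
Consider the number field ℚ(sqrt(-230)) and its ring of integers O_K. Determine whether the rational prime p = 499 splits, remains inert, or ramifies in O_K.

499 remains inert

Since -230 ≢ 1 mod 4, the ring of integers is ℤ[√-230] with discriminant 4·(-230) = -920.
Since gcd(499, -920) = 1 the prime 499 does not ramify.
Euler's criterion: (-230)^249 mod 499 = 498. Thus (-230|499) = -1.
d is a non-residue mod p, hence 499 remains inert in O_K.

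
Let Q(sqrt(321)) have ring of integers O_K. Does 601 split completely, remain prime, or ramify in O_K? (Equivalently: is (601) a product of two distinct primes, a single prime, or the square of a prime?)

321 mod 4 = 1, hence disc K = 321 and O_K = ℤ[(1+√321)/2].
601 ∤ 321, so 601 is unramified.
(321/601) = 321^300 mod 601 = 600, giving Legendre symbol -1.
d is a non-residue mod p, hence 601 remains inert in O_K.

p is inert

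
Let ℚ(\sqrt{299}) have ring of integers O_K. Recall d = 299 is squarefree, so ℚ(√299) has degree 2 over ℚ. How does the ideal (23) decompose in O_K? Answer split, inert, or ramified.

Since 299 ≢ 1 mod 4, the ring of integers is ℤ[√299] with discriminant 4·299 = 1196.
disc(K) = 1196 = 23·52, so p = 23 is ramified.

23 is ramified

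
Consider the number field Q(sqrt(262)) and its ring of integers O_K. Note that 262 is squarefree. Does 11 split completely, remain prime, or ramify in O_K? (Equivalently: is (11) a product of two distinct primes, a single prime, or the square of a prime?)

splits completely

Since 262 ≢ 1 mod 4, the ring of integers is ℤ[√262] with discriminant 4·262 = 1048.
disc(K) = 1048 is not divisible by 11; 11 is unramified.
Compute (262/11) via Euler: 9^((11-1)/2) mod 11 = 1, so (262/11) = 1.
Legendre symbol 1 ⇒ 11 is split.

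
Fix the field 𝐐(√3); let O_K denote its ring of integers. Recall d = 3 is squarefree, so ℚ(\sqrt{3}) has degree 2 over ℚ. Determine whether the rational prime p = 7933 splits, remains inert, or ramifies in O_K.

3 mod 4 = 3, hence disc K = 4·3 = 12 and O_K = ℤ[√3].
7933 ∤ 12, so 7933 is unramified.
Compute (3/7933) via Euler: 3^((7933-1)/2) mod 7933 = 1, so (3/7933) = 1.
d is a quadratic residue mod p, hence 7933 splits in O_K.

split — (7933) = 𝔭₁𝔭₂ with 𝔭₁ ≠ 𝔭₂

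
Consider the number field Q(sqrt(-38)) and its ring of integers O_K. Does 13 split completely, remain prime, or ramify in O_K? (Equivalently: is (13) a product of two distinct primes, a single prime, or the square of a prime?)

Since -38 ≢ 1 mod 4, the ring of integers is ℤ[√-38] with discriminant 4·(-38) = -152.
Since gcd(13, -152) = 1 the prime 13 does not ramify.
Legendre symbol by Euler's criterion: (-38/13) ≡ (-38)^6 ≡ 1 (mod 13), i.e. (-38/13) = 1.
Legendre symbol 1 ⇒ 13 is split.

p splits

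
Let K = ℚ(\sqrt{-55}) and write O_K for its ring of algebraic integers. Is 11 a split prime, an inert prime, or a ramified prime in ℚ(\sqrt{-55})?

ramified

-55 mod 4 = 1, hence disc K = -55 and O_K = ℤ[(1+√-55)/2].
Ramification test: 11 | -55. The prime 11 ramifies in K.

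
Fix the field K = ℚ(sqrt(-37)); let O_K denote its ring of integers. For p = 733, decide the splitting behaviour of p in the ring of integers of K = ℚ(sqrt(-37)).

split

-37 mod 4 = 3, hence disc K = 4·(-37) = -148 and O_K = ℤ[√-37].
733 ∤ -148, so 733 is unramified.
Legendre symbol by Euler's criterion: (-37/733) ≡ (-37)^366 ≡ 1 (mod 733), i.e. (-37/733) = 1.
(-37/733) = 1, so 733 splits.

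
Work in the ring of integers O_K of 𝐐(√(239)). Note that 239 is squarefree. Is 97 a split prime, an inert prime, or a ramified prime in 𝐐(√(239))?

inert

239 mod 4 = 3, hence disc K = 4·239 = 956 and O_K = ℤ[√239].
Since gcd(97, 956) = 1 the prime 97 does not ramify.
(239/97) = 45^48 mod 97 = 96, giving Legendre symbol -1.
(239/97) = -1, so 97 is inert.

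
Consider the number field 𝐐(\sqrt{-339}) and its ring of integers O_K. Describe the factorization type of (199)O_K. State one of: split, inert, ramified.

-339 mod 4 = 1, hence disc K = -339 and O_K = ℤ[(1+√-339)/2].
disc(K) = -339 is not divisible by 199; 199 is unramified.
Legendre symbol by Euler's criterion: (-339/199) ≡ (-339)^99 ≡ 198 (mod 199), i.e. (-339/199) = -1.
Legendre symbol -1 ⇒ 199 is inert.

inert — (199) stays prime in O_K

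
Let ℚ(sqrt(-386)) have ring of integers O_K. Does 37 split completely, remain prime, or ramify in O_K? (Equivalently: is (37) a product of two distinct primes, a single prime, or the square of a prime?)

d = -386 ≡ 2 (mod 4), so O_K = ℤ[√-386] and disc(K) = 4d = -1544.
Since gcd(37, -1544) = 1 the prime 37 does not ramify.
(-386/37) = 21^18 mod 37 = 1, giving Legendre symbol 1.
(-386/37) = 1, so 37 splits.

split — (37) = 𝔭₁𝔭₂ with 𝔭₁ ≠ 𝔭₂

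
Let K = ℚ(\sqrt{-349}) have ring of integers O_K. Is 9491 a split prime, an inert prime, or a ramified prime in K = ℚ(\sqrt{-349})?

inert — (9491) stays prime in O_K

-349 mod 4 = 3, hence disc K = 4·(-349) = -1396 and O_K = ℤ[√-349].
disc(K) = -1396 is not divisible by 9491; 9491 is unramified.
Euler's criterion: (-349)^4745 mod 9491 = 9490. Thus (-349|9491) = -1.
d is a non-residue mod p, hence 9491 remains inert in O_K.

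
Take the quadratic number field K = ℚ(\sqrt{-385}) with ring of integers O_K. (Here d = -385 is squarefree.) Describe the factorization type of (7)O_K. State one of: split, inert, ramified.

d = -385 ≡ 3 (mod 4), so O_K = ℤ[√-385] and disc(K) = 4d = -1540.
Ramification test: 7 | -1540. The prime 7 ramifies in K.

ramified — (7) = 𝔭²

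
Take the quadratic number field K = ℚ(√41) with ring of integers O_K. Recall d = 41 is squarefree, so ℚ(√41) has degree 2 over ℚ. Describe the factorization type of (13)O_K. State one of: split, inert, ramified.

d = 41 ≡ 1 (mod 4), so O_K = ℤ[(1+√41)/2] and disc(K) = d = 41.
13 ∤ 41, so 13 is unramified.
Euler's criterion: 41^6 mod 13 = 12. Thus (41|13) = -1.
(41/13) = -1, so 13 is inert.

remains prime (inert)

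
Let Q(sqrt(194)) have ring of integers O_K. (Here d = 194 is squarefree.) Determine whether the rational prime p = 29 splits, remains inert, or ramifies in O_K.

split

Since 194 ≢ 1 mod 4, the ring of integers is ℤ[√194] with discriminant 4·194 = 776.
disc(K) = 776 is not divisible by 29; 29 is unramified.
(194/29) = 20^14 mod 29 = 1, giving Legendre symbol 1.
(194/29) = 1, so 29 splits.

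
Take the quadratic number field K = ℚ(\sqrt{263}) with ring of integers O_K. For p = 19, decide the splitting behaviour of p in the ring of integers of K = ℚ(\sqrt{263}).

split — (19) = 𝔭₁𝔭₂ with 𝔭₁ ≠ 𝔭₂

263 mod 4 = 3, hence disc K = 4·263 = 1052 and O_K = ℤ[√263].
19 ∤ 1052, so 19 is unramified.
Legendre symbol by Euler's criterion: (263/19) ≡ 263^9 ≡ 1 (mod 19), i.e. (263/19) = 1.
(263/19) = 1, so 19 splits.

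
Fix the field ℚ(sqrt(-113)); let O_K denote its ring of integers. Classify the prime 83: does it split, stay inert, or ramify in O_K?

Since -113 ≢ 1 mod 4, the ring of integers is ℤ[√-113] with discriminant 4·(-113) = -452.
disc(K) = -452 is not divisible by 83; 83 is unramified.
(-113/83) = 53^41 mod 83 = 82, giving Legendre symbol -1.
Legendre symbol -1 ⇒ 83 is inert.

p is inert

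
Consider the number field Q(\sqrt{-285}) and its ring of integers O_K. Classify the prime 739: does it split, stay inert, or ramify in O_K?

remains prime (inert)

-285 mod 4 = 3, hence disc K = 4·(-285) = -1140 and O_K = ℤ[√-285].
Since gcd(739, -1140) = 1 the prime 739 does not ramify.
(-285/739) = 454^369 mod 739 = 738, giving Legendre symbol -1.
Legendre symbol -1 ⇒ 739 is inert.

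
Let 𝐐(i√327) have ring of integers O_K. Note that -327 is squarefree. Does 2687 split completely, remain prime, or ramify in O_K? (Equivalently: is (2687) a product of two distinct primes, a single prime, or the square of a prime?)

inert — (2687) stays prime in O_K

-327 mod 4 = 1, hence disc K = -327 and O_K = ℤ[(1+√-327)/2].
2687 ∤ -327, so 2687 is unramified.
Compute (-327/2687) via Euler: 2360^((2687-1)/2) mod 2687 = 2686, so (-327/2687) = -1.
(-327/2687) = -1, so 2687 is inert.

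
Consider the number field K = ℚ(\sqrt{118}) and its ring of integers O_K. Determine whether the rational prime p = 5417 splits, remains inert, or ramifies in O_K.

5417 splits in O_K

118 mod 4 = 2, hence disc K = 4·118 = 472 and O_K = ℤ[√118].
disc(K) = 472 is not divisible by 5417; 5417 is unramified.
Euler's criterion: 118^2708 mod 5417 = 1. Thus (118|5417) = 1.
d is a quadratic residue mod p, hence 5417 splits in O_K.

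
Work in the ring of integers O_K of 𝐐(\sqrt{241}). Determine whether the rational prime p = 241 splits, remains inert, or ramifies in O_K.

241 is ramified

d = 241 ≡ 1 (mod 4), so O_K = ℤ[(1+√241)/2] and disc(K) = d = 241.
Ramification test: 241 | 241. The prime 241 ramifies in K.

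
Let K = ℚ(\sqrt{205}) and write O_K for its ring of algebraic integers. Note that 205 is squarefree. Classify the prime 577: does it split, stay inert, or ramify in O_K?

p splits

205 mod 4 = 1, hence disc K = 205 and O_K = ℤ[(1+√205)/2].
Since gcd(577, 205) = 1 the prime 577 does not ramify.
(205/577) = 205^288 mod 577 = 1, giving Legendre symbol 1.
Legendre symbol 1 ⇒ 577 is split.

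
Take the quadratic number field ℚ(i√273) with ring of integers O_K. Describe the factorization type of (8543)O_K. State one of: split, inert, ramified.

splits completely

Since -273 ≢ 1 mod 4, the ring of integers is ℤ[√-273] with discriminant 4·(-273) = -1092.
disc(K) = -1092 is not divisible by 8543; 8543 is unramified.
Legendre symbol by Euler's criterion: (-273/8543) ≡ (-273)^4271 ≡ 1 (mod 8543), i.e. (-273/8543) = 1.
d is a quadratic residue mod p, hence 8543 splits in O_K.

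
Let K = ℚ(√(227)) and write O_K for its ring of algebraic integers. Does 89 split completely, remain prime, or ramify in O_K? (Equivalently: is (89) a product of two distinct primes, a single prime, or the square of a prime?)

splits completely

227 mod 4 = 3, hence disc K = 4·227 = 908 and O_K = ℤ[√227].
Since gcd(89, 908) = 1 the prime 89 does not ramify.
Euler's criterion: 227^44 mod 89 = 1. Thus (227|89) = 1.
(227/89) = 1, so 89 splits.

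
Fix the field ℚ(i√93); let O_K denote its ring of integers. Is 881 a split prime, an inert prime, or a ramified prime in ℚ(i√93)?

p splits

Since -93 ≢ 1 mod 4, the ring of integers is ℤ[√-93] with discriminant 4·(-93) = -372.
Since gcd(881, -372) = 1 the prime 881 does not ramify.
(-93/881) = 788^440 mod 881 = 1, giving Legendre symbol 1.
(-93/881) = 1, so 881 splits.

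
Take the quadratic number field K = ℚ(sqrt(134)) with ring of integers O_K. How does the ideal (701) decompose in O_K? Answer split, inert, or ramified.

134 mod 4 = 2, hence disc K = 4·134 = 536 and O_K = ℤ[√134].
disc(K) = 536 is not divisible by 701; 701 is unramified.
Legendre symbol by Euler's criterion: (134/701) ≡ 134^350 ≡ 1 (mod 701), i.e. (134/701) = 1.
(134/701) = 1, so 701 splits.

split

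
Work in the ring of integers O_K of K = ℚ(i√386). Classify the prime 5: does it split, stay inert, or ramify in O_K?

-386 mod 4 = 2, hence disc K = 4·(-386) = -1544 and O_K = ℤ[√-386].
disc(K) = -1544 is not divisible by 5; 5 is unramified.
Euler's criterion: (-386)^2 mod 5 = 1. Thus (-386|5) = 1.
d is a quadratic residue mod p, hence 5 splits in O_K.

split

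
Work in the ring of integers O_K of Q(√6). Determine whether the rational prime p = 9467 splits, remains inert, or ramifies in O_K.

inert — (9467) stays prime in O_K

Since 6 ≢ 1 mod 4, the ring of integers is ℤ[√6] with discriminant 4·6 = 24.
9467 ∤ 24, so 9467 is unramified.
Euler's criterion: 6^4733 mod 9467 = 9466. Thus (6|9467) = -1.
(6/9467) = -1, so 9467 is inert.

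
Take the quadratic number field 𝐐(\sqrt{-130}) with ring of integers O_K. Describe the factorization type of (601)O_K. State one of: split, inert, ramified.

split — (601) = 𝔭₁𝔭₂ with 𝔭₁ ≠ 𝔭₂

Since -130 ≢ 1 mod 4, the ring of integers is ℤ[√-130] with discriminant 4·(-130) = -520.
disc(K) = -520 is not divisible by 601; 601 is unramified.
Compute (-130/601) via Euler: 471^((601-1)/2) mod 601 = 1, so (-130/601) = 1.
Legendre symbol 1 ⇒ 601 is split.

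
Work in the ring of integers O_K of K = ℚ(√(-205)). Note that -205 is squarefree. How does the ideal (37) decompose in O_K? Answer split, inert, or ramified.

d = -205 ≡ 3 (mod 4), so O_K = ℤ[√-205] and disc(K) = 4d = -820.
disc(K) = -820 is not divisible by 37; 37 is unramified.
(-205/37) = 17^18 mod 37 = 36, giving Legendre symbol -1.
(-205/37) = -1, so 37 is inert.

p is inert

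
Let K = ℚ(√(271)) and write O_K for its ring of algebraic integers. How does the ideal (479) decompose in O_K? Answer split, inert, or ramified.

271 mod 4 = 3, hence disc K = 4·271 = 1084 and O_K = ℤ[√271].
479 ∤ 1084, so 479 is unramified.
Legendre symbol by Euler's criterion: (271/479) ≡ 271^239 ≡ 1 (mod 479), i.e. (271/479) = 1.
(271/479) = 1, so 479 splits.

p splits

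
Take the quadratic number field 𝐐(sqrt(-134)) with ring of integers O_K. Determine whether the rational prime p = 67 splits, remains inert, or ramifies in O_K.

Since -134 ≢ 1 mod 4, the ring of integers is ℤ[√-134] with discriminant 4·(-134) = -536.
Ramification test: 67 | -536. The prime 67 ramifies in K.

67 is ramified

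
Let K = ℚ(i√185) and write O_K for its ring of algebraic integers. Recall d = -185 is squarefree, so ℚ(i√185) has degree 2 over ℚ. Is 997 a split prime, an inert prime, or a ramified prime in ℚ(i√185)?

splits completely

Since -185 ≢ 1 mod 4, the ring of integers is ℤ[√-185] with discriminant 4·(-185) = -740.
Since gcd(997, -740) = 1 the prime 997 does not ramify.
Euler's criterion: (-185)^498 mod 997 = 1. Thus (-185|997) = 1.
d is a quadratic residue mod p, hence 997 splits in O_K.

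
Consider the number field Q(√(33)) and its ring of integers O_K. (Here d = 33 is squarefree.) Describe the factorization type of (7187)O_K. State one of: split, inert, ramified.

inert — (7187) stays prime in O_K

33 mod 4 = 1, hence disc K = 33 and O_K = ℤ[(1+√33)/2].
7187 ∤ 33, so 7187 is unramified.
(33/7187) = 33^3593 mod 7187 = 7186, giving Legendre symbol -1.
d is a non-residue mod p, hence 7187 remains inert in O_K.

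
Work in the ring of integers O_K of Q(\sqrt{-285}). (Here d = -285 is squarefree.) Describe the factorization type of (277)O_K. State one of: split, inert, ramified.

-285 mod 4 = 3, hence disc K = 4·(-285) = -1140 and O_K = ℤ[√-285].
277 ∤ -1140, so 277 is unramified.
(-285/277) = 269^138 mod 277 = 276, giving Legendre symbol -1.
Legendre symbol -1 ⇒ 277 is inert.

277 remains inert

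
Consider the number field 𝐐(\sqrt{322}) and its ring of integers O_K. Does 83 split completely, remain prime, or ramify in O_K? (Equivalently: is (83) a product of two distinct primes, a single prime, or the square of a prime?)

83 remains inert

322 mod 4 = 2, hence disc K = 4·322 = 1288 and O_K = ℤ[√322].
83 ∤ 1288, so 83 is unramified.
Euler's criterion: 322^41 mod 83 = 82. Thus (322|83) = -1.
d is a non-residue mod p, hence 83 remains inert in O_K.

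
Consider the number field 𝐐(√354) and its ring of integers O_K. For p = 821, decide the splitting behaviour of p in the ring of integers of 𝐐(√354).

inert

354 mod 4 = 2, hence disc K = 4·354 = 1416 and O_K = ℤ[√354].
821 ∤ 1416, so 821 is unramified.
Euler's criterion: 354^410 mod 821 = 820. Thus (354|821) = -1.
d is a non-residue mod p, hence 821 remains inert in O_K.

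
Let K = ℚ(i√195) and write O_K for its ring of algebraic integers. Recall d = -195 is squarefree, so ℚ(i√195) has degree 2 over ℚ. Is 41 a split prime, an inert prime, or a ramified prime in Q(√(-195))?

split — (41) = 𝔭₁𝔭₂ with 𝔭₁ ≠ 𝔭₂

Since -195 ≡ 1 mod 4, the ring of integers is ℤ[(1+√-195)/2] with discriminant -195.
disc(K) = -195 is not divisible by 41; 41 is unramified.
(-195/41) = 10^20 mod 41 = 1, giving Legendre symbol 1.
d is a quadratic residue mod p, hence 41 splits in O_K.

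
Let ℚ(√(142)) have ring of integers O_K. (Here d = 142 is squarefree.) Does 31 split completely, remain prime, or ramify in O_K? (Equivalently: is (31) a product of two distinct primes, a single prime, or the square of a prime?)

Since 142 ≢ 1 mod 4, the ring of integers is ℤ[√142] with discriminant 4·142 = 568.
disc(K) = 568 is not divisible by 31; 31 is unramified.
(142/31) = 18^15 mod 31 = 1, giving Legendre symbol 1.
d is a quadratic residue mod p, hence 31 splits in O_K.

p splits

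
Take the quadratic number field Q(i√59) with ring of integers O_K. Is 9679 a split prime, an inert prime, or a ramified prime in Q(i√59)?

d = -59 ≡ 1 (mod 4), so O_K = ℤ[(1+√-59)/2] and disc(K) = d = -59.
disc(K) = -59 is not divisible by 9679; 9679 is unramified.
(-59/9679) = 9620^4839 mod 9679 = 1, giving Legendre symbol 1.
Legendre symbol 1 ⇒ 9679 is split.

split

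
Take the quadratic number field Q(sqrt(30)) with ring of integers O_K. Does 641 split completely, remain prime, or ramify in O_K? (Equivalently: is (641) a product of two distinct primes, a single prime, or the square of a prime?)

Since 30 ≢ 1 mod 4, the ring of integers is ℤ[√30] with discriminant 4·30 = 120.
disc(K) = 120 is not divisible by 641; 641 is unramified.
Legendre symbol by Euler's criterion: (30/641) ≡ 30^320 ≡ 640 (mod 641), i.e. (30/641) = -1.
d is a non-residue mod p, hence 641 remains inert in O_K.

641 remains inert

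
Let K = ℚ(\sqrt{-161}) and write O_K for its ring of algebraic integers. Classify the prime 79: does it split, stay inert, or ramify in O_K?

split

Since -161 ≢ 1 mod 4, the ring of integers is ℤ[√-161] with discriminant 4·(-161) = -644.
Since gcd(79, -644) = 1 the prime 79 does not ramify.
Legendre symbol by Euler's criterion: (-161/79) ≡ (-161)^39 ≡ 1 (mod 79), i.e. (-161/79) = 1.
(-161/79) = 1, so 79 splits.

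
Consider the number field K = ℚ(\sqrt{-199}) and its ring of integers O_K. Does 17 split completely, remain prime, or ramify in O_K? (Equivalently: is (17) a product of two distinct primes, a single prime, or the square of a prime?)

inert

d = -199 ≡ 1 (mod 4), so O_K = ℤ[(1+√-199)/2] and disc(K) = d = -199.
disc(K) = -199 is not divisible by 17; 17 is unramified.
Euler's criterion: (-199)^8 mod 17 = 16. Thus (-199|17) = -1.
Legendre symbol -1 ⇒ 17 is inert.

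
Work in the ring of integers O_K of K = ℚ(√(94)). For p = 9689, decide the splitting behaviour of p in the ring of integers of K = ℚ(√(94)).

split

94 mod 4 = 2, hence disc K = 4·94 = 376 and O_K = ℤ[√94].
9689 ∤ 376, so 9689 is unramified.
Euler's criterion: 94^4844 mod 9689 = 1. Thus (94|9689) = 1.
(94/9689) = 1, so 9689 splits.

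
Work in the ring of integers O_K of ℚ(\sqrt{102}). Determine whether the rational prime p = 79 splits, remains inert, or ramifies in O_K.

split

102 mod 4 = 2, hence disc K = 4·102 = 408 and O_K = ℤ[√102].
Since gcd(79, 408) = 1 the prime 79 does not ramify.
Compute (102/79) via Euler: 23^((79-1)/2) mod 79 = 1, so (102/79) = 1.
(102/79) = 1, so 79 splits.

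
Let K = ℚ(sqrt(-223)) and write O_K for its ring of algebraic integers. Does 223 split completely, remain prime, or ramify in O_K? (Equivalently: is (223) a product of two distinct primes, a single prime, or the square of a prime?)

ramifies in O_K

Since -223 ≡ 1 mod 4, the ring of integers is ℤ[(1+√-223)/2] with discriminant -223.
223 divides disc(K) = -223, so 223 ramifies.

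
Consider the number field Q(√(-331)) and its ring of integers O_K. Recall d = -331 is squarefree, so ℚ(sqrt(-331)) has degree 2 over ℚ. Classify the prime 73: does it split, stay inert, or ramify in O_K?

inert

d = -331 ≡ 1 (mod 4), so O_K = ℤ[(1+√-331)/2] and disc(K) = d = -331.
Since gcd(73, -331) = 1 the prime 73 does not ramify.
(-331/73) = 34^36 mod 73 = 72, giving Legendre symbol -1.
Legendre symbol -1 ⇒ 73 is inert.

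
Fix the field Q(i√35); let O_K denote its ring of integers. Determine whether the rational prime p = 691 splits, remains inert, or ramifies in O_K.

691 remains inert

Since -35 ≡ 1 mod 4, the ring of integers is ℤ[(1+√-35)/2] with discriminant -35.
Since gcd(691, -35) = 1 the prime 691 does not ramify.
Legendre symbol by Euler's criterion: (-35/691) ≡ (-35)^345 ≡ 690 (mod 691), i.e. (-35/691) = -1.
d is a non-residue mod p, hence 691 remains inert in O_K.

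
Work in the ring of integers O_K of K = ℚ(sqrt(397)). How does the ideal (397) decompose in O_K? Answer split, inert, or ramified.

p ramifies

Since 397 ≡ 1 mod 4, the ring of integers is ℤ[(1+√397)/2] with discriminant 397.
Ramification test: 397 | 397. The prime 397 ramifies in K.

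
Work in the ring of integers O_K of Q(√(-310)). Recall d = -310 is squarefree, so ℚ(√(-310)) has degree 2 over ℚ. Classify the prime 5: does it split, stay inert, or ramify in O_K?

ramified — (5) = 𝔭²

-310 mod 4 = 2, hence disc K = 4·(-310) = -1240 and O_K = ℤ[√-310].
5 divides disc(K) = -1240, so 5 ramifies.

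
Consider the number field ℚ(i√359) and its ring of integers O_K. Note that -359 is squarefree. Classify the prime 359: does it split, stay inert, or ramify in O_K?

Since -359 ≡ 1 mod 4, the ring of integers is ℤ[(1+√-359)/2] with discriminant -359.
disc(K) = -359 = 359·(-1), so p = 359 is ramified.

ramified — (359) = 𝔭²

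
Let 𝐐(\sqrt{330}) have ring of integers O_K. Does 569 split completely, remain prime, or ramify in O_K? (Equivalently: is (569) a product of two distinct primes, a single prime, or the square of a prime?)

p splits

Since 330 ≢ 1 mod 4, the ring of integers is ℤ[√330] with discriminant 4·330 = 1320.
569 ∤ 1320, so 569 is unramified.
Compute (330/569) via Euler: 330^((569-1)/2) mod 569 = 1, so (330/569) = 1.
Legendre symbol 1 ⇒ 569 is split.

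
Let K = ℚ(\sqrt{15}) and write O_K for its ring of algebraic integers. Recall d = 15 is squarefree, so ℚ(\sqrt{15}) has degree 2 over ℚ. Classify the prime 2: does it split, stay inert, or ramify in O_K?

p ramifies

15 mod 4 = 3, hence disc K = 4·15 = 60 and O_K = ℤ[√15].
2 divides disc(K) = 60, so 2 ramifies.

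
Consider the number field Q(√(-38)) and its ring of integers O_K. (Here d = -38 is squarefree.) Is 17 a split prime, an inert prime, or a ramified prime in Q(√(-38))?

p splits

Since -38 ≢ 1 mod 4, the ring of integers is ℤ[√-38] with discriminant 4·(-38) = -152.
Since gcd(17, -152) = 1 the prime 17 does not ramify.
Compute (-38/17) via Euler: 13^((17-1)/2) mod 17 = 1, so (-38/17) = 1.
Legendre symbol 1 ⇒ 17 is split.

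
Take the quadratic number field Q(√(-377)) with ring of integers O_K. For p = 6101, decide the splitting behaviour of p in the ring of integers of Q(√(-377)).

inert — (6101) stays prime in O_K

d = -377 ≡ 3 (mod 4), so O_K = ℤ[√-377] and disc(K) = 4d = -1508.
6101 ∤ -1508, so 6101 is unramified.
Compute (-377/6101) via Euler: 5724^((6101-1)/2) mod 6101 = 6100, so (-377/6101) = -1.
Legendre symbol -1 ⇒ 6101 is inert.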